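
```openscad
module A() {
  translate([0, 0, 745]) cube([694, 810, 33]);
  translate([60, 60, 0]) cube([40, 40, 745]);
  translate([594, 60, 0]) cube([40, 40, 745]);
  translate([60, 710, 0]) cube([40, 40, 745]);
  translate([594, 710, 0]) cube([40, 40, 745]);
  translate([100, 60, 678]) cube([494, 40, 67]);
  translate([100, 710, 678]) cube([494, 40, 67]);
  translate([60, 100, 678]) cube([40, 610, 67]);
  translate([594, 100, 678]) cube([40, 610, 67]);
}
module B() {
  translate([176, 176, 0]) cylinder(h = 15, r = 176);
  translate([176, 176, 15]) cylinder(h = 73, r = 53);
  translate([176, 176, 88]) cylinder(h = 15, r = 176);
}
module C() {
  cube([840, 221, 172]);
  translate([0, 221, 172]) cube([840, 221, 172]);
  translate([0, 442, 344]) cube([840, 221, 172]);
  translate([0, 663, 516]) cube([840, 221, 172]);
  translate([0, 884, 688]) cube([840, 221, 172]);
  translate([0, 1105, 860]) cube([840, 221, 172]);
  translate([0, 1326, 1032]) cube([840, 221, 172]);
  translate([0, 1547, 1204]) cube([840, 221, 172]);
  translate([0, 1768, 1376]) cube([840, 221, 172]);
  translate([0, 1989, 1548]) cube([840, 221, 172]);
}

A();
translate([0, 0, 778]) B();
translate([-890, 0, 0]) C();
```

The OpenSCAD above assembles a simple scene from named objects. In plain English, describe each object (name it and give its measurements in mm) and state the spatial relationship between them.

A is a table with a 694×810 mm rectangular top, 33 mm thick, top surface at z = 778 mm, supported by four 40×40 mm square legs, each inset 60 mm from the nearest pair of top edges, running from the floor. Four apron rails, 40 mm thick and 67 mm tall, run between adjacent legs with their top edges flush with the underside of the top and their outer faces flush with the legs' outer faces.

B is a spool: two coaxial disc flanges of radius 176 mm and thickness 15 mm, joined by a core cylinder of radius 53 mm and height 73 mm. The lower flange rests on z = 0 and the three cylinders share a vertical axis.

C is a straight staircase of 10 solid steps. Each step is 840 mm wide (x), 221 mm deep (y, the going) and 172 mm tall (the rise). The first step rests on the floor; each subsequent step sits one going further in +y and one rise higher in +z, directly behind and above the previous step with no overlap.

The spool is on top of the table. The staircase is on the floor beside the table on its −x side.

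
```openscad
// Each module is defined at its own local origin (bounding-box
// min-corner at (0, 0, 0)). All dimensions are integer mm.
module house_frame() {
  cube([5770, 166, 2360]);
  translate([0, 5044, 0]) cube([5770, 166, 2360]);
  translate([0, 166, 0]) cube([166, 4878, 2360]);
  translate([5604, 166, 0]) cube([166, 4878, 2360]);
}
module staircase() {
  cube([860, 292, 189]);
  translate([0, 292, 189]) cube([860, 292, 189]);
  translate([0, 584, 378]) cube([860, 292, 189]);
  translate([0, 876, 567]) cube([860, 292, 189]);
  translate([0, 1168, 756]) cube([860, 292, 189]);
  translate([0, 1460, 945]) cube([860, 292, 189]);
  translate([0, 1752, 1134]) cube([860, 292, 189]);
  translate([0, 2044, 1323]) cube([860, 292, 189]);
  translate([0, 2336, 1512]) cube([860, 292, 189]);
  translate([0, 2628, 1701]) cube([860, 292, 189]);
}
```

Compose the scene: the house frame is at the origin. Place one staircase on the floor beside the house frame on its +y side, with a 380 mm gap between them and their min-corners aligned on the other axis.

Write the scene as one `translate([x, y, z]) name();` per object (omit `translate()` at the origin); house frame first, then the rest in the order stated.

house_frame();
translate([0, 5590, 0]) staircase();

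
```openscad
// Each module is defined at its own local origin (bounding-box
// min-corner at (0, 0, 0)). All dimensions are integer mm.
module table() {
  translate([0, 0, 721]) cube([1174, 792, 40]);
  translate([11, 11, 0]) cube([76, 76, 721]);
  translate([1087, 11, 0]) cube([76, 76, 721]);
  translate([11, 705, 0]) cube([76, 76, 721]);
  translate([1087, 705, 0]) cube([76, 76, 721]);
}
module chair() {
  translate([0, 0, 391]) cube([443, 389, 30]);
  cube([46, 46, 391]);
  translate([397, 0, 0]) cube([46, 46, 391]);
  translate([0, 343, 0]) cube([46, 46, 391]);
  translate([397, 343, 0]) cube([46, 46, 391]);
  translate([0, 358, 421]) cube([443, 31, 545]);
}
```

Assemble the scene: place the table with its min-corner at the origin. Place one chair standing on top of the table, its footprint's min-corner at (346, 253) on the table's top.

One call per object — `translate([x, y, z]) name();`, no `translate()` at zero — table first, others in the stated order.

table();
translate([346, 253, 761]) chair();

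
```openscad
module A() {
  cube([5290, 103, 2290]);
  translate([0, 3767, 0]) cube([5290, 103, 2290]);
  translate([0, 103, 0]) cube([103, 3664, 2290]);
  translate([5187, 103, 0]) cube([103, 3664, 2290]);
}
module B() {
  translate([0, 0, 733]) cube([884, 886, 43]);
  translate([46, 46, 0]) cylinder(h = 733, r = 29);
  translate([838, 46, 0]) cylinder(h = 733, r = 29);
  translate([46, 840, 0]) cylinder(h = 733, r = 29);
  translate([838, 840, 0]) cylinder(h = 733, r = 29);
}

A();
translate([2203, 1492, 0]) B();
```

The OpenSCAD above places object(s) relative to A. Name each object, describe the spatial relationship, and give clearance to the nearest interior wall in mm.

A is a house frame. B is a table. The table sits inside the house frame, centred. The clearance to the nearest interior wall is 1389 mm.

Clearances: x = 2100, y = 1389; minimum 1389 mm.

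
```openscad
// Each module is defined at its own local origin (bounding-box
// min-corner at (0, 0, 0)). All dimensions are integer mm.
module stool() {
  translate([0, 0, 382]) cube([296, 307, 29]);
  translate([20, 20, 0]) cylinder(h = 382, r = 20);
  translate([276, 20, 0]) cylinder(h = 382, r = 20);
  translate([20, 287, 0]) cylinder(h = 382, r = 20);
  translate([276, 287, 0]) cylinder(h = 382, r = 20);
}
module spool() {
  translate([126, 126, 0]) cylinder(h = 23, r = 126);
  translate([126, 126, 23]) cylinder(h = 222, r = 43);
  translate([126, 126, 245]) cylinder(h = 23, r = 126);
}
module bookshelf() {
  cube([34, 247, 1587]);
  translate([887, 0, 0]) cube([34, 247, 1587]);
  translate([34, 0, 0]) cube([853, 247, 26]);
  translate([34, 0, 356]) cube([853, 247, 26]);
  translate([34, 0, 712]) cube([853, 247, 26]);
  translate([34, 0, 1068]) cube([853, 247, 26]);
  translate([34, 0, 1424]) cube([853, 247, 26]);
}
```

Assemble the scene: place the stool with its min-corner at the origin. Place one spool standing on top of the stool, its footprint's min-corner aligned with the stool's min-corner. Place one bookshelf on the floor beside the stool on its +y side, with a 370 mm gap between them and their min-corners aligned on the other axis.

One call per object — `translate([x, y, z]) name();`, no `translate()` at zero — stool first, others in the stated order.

stool();
translate([0, 0, 411]) spool();
translate([0, 677, 0]) bookshelf();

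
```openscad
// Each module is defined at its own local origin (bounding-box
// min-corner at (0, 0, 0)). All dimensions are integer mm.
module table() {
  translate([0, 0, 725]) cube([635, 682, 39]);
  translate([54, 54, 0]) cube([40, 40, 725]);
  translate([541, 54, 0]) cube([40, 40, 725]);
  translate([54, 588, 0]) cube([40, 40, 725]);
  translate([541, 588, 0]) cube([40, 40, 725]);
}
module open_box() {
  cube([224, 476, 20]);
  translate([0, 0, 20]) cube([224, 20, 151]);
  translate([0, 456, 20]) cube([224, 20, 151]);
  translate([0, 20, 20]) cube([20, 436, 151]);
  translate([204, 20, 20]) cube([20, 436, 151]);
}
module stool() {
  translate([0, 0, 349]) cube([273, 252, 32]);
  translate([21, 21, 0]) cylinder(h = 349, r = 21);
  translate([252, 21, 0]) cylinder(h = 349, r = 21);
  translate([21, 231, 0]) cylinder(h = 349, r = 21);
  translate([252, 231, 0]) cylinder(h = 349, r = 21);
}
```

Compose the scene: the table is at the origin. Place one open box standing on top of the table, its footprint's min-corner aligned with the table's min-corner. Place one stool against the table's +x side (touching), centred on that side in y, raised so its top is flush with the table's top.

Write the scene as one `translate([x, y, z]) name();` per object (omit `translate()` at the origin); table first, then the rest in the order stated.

table();
translate([0, 0, 764]) open_box();
translate([635, 215, 383]) stool();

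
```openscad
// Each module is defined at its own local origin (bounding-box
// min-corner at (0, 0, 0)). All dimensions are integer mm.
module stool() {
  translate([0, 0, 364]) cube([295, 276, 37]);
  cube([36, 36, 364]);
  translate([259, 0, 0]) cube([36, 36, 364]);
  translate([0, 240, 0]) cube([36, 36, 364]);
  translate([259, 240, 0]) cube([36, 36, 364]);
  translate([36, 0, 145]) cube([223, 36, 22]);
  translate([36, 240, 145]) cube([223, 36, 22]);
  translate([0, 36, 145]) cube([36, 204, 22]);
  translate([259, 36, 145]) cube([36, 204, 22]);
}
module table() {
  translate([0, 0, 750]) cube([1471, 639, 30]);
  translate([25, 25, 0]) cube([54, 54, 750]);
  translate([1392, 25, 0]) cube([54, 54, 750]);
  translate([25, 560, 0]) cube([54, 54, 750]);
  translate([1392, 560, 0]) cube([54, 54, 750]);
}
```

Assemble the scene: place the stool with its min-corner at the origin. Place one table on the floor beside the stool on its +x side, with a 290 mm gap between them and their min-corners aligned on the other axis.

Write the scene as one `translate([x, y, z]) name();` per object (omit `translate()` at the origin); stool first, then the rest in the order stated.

stool();
translate([585, 0, 0]) table();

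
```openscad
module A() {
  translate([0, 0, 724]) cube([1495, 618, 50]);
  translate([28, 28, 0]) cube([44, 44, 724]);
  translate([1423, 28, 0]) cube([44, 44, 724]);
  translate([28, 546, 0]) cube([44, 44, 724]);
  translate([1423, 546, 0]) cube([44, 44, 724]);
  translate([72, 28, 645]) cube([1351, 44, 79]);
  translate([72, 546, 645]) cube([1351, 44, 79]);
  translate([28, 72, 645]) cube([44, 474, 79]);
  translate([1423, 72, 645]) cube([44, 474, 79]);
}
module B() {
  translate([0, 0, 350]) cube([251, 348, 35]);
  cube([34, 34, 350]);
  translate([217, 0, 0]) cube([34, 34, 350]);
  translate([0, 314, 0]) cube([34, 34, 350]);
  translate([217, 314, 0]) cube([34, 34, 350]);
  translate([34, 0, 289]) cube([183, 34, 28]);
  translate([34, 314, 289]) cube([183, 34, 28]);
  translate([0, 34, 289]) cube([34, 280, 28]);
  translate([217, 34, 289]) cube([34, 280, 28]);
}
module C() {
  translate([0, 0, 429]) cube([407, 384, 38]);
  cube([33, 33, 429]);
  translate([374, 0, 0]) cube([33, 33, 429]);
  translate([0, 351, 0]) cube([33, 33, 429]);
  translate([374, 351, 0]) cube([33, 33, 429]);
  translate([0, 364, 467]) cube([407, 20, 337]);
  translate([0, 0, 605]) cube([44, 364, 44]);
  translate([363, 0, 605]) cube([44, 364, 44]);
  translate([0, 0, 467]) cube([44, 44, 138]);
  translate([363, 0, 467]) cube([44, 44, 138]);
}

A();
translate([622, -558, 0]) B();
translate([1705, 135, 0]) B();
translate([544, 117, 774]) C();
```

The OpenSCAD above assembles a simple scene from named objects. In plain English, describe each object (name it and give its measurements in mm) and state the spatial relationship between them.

A is a rectangular dining table. The top is 1495×618×50 mm with its upper surface at z = 774 mm. It stands on four 44×44 mm square legs, each inset 28 mm from the nearest pair of top edges, running from the floor to the underside of the top. Four apron rails, 44 mm thick and 79 mm tall, run between adjacent legs with their top edges flush with the underside of the top and their outer faces flush with the legs' outer faces.

B is a simple wooden stool: a rectangular seat 251 mm (x) by 348 mm (y), 35 mm thick, top face at z = 385 mm, on four square legs, each 34×34 mm in cross-section. The legs rest on z = 0, each flush with a corner of the seat. Four stretchers, 34 mm wide and 28 mm tall, connect adjacent legs with their undersides at z = 289 mm, each running between the inner faces of the legs it joins and aligned with the legs' outer faces on the other axis.

C is a chair: 407×384 mm seat, 38 mm thick, top at z = 467 mm, on four 33 mm square corner legs flush with the seat edges. A 20 mm thick backrest slab spans the full seat width, extending 337 mm above the seat top, its back face flush with the seat's +y edge. Two armrests of 44×44 mm section run along each side from the seat's front edge to the front of the backrest, top faces 182 mm above the seat top and outer faces flush with the seat's x-edges; a 44×44 mm post under the front of each armrest stands on the seat at the front corner.

Two stools sit around the table at the −y, +x sides. The chair is on top of the table, centred.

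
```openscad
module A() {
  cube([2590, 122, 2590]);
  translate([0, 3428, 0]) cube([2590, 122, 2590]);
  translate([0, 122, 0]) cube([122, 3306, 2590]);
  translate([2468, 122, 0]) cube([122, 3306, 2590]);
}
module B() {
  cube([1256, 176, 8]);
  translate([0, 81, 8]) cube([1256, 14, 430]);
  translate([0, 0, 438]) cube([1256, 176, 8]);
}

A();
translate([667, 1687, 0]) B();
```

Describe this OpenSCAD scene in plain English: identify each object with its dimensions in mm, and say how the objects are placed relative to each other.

A is a box-shaped house frame (walls only): outside footprint 2590×3550 mm, wall height 2590 mm, wall thickness 122 mm. The two y-facing walls run the full x-width; the two x-facing walls fit between the inner faces of the y-facing walls.

B is an I-beam lying along x, 1256 mm long. Overall section height 446 mm. Two flanges 176 mm wide (y) and 8 mm thick, one on the floor and one at the top; a web 14 mm thick runs between them, centred on the flange width.

The I-beam sits inside the house frame, centred.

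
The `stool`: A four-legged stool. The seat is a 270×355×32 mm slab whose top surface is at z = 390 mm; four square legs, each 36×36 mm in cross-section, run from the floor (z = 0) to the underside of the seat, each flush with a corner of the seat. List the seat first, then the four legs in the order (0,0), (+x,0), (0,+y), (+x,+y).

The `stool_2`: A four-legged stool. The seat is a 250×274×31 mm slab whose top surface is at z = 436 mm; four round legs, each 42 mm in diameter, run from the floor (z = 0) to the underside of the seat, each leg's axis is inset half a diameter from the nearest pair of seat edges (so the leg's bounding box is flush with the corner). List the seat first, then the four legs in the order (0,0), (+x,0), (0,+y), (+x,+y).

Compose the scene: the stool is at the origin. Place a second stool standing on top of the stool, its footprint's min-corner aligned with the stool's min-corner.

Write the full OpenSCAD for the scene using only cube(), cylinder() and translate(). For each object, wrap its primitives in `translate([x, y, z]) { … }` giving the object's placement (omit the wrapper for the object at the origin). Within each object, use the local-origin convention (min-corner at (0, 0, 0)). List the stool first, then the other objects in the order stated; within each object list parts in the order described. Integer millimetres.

translate([0, 0, 358]) cube([270, 355, 32]);
cube([36, 36, 358]);
translate([234, 0, 0]) cube([36, 36, 358]);
translate([0, 319, 0]) cube([36, 36, 358]);
translate([234, 319, 0]) cube([36, 36, 358]);
translate([0, 0, 390]) {
  translate([0, 0, 405]) cube([250, 274, 31]);
  translate([21, 21, 0]) cylinder(h = 405, r = 21);
  translate([229, 21, 0]) cylinder(h = 405, r = 21);
  translate([21, 253, 0]) cylinder(h = 405, r = 21);
  translate([229, 253, 0]) cylinder(h = 405, r = 21);
}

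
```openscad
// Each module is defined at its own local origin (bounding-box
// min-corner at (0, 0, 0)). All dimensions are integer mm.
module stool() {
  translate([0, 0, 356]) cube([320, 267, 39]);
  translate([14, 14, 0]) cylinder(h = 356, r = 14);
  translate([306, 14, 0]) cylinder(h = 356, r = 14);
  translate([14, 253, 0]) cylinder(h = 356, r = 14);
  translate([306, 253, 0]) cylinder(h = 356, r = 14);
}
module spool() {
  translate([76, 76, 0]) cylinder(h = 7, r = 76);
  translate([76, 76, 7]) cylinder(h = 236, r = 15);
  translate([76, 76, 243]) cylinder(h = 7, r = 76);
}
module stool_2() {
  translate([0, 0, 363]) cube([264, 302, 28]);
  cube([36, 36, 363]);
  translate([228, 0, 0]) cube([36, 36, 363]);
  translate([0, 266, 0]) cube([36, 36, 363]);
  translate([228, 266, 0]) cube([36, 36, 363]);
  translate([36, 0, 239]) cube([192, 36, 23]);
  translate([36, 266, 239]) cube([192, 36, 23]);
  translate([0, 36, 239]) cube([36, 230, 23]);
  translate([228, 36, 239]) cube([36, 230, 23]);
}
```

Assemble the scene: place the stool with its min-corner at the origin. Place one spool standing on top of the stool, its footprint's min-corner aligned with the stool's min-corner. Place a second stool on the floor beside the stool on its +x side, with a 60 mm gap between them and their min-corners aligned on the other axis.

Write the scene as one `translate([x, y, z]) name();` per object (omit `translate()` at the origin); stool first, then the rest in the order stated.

stool();
translate([0, 0, 395]) spool();
translate([380, 0, 0]) stool_2();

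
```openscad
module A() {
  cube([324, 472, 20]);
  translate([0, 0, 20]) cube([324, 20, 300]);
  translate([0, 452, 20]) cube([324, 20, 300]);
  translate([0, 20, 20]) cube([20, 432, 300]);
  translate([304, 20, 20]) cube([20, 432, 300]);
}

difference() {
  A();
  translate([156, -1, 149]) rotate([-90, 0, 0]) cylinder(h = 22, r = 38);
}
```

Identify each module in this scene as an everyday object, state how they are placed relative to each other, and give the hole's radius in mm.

A is an open box. The open box has a circular hole through its front wall. The hole's radius is 38 mm.

The subtracted cylinder has r = 38 mm.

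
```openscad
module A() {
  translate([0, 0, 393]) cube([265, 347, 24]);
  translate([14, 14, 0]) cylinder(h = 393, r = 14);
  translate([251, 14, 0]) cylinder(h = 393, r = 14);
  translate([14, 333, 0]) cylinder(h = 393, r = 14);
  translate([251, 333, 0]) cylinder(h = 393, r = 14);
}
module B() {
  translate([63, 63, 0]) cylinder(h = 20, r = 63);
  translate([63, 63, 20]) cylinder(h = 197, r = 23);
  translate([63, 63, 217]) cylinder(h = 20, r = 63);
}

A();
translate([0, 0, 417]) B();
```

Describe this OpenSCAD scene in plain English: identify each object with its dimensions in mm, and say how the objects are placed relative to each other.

A is a four-legged stool. The seat is 265×347 mm, 24 mm thick, top at z = 417 mm. It stands on four round legs, each 28 mm in diameter, from z = 0 to the seat underside, each leg's axis is inset half a diameter from the nearest pair of seat edges (so the leg's bounding box is flush with the corner).

B is a spool: two coaxial disc flanges of radius 63 mm and thickness 20 mm, joined by a core cylinder of radius 23 mm and height 197 mm. The lower flange rests on z = 0 and the three cylinders share a vertical axis.

The spool is on top of the stool.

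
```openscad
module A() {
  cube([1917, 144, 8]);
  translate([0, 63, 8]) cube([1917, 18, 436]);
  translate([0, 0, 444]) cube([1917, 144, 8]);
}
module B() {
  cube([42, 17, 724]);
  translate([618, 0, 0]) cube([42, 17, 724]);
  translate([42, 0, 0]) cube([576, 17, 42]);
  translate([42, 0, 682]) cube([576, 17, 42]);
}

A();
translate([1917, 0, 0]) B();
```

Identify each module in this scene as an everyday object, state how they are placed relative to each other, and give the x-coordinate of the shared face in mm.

A is an I-beam. B is a picture frame. The picture frame is against the I-beam's +x side, with their −y faces flush. The x-coordinate of the shared face is 1917 mm.

The I-beam's +x face and the picture frame's −x face are both at x = 1917 mm.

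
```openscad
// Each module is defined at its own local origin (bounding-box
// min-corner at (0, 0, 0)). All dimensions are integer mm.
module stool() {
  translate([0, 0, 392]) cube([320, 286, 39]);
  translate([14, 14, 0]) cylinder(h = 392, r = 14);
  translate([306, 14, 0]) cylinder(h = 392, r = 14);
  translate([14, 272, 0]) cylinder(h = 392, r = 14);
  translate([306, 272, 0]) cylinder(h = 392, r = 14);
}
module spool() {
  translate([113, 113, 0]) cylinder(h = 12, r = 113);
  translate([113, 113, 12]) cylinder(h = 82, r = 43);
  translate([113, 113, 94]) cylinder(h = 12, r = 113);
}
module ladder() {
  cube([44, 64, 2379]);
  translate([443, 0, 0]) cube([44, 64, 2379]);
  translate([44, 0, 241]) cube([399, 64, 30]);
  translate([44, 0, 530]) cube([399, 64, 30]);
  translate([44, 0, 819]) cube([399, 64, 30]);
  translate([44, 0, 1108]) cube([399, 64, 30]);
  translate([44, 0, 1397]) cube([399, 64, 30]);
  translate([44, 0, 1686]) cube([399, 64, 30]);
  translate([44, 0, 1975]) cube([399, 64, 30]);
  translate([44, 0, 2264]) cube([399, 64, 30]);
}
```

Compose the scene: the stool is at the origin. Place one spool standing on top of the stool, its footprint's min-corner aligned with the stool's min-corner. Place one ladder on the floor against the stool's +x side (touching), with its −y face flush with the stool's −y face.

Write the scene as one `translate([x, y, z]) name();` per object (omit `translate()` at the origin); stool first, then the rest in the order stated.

stool();
translate([0, 0, 431]) spool();
translate([320, 0, 0]) ladder();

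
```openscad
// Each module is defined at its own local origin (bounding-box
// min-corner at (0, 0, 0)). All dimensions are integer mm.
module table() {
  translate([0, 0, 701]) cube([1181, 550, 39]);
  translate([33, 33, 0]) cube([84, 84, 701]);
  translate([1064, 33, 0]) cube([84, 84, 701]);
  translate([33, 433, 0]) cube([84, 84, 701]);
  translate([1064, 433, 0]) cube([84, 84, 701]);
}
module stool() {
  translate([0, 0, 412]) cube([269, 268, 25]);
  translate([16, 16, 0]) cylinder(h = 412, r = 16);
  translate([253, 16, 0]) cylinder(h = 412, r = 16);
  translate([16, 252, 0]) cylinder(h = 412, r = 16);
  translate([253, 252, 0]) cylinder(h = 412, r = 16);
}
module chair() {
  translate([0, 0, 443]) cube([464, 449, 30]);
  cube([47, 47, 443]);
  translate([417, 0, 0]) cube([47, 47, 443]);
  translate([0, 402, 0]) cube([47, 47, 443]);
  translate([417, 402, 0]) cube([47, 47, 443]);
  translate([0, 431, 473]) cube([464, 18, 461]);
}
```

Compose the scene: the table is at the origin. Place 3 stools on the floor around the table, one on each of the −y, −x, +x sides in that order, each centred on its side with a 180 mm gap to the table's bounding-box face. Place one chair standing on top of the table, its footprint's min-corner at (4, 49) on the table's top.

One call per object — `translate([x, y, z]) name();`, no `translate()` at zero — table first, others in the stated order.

table();
translate([456, -448, 0]) stool();
translate([-449, 141, 0]) stool();
translate([1361, 141, 0]) stool();
translate([4, 49, 740]) chair();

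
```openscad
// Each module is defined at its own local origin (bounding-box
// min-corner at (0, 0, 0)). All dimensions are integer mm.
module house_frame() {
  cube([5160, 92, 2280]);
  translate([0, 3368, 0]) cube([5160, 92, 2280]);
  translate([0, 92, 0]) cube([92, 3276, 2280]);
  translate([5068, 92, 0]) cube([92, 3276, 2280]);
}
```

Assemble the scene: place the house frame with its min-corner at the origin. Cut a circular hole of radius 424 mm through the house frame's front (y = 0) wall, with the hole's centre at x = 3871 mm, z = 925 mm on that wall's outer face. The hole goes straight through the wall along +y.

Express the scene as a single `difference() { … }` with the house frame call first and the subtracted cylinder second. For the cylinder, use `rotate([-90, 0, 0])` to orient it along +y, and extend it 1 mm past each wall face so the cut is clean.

difference() {
  house_frame();
  translate([3871, -1, 925]) rotate([-90, 0, 0]) cylinder(h = 94, r = 424);
}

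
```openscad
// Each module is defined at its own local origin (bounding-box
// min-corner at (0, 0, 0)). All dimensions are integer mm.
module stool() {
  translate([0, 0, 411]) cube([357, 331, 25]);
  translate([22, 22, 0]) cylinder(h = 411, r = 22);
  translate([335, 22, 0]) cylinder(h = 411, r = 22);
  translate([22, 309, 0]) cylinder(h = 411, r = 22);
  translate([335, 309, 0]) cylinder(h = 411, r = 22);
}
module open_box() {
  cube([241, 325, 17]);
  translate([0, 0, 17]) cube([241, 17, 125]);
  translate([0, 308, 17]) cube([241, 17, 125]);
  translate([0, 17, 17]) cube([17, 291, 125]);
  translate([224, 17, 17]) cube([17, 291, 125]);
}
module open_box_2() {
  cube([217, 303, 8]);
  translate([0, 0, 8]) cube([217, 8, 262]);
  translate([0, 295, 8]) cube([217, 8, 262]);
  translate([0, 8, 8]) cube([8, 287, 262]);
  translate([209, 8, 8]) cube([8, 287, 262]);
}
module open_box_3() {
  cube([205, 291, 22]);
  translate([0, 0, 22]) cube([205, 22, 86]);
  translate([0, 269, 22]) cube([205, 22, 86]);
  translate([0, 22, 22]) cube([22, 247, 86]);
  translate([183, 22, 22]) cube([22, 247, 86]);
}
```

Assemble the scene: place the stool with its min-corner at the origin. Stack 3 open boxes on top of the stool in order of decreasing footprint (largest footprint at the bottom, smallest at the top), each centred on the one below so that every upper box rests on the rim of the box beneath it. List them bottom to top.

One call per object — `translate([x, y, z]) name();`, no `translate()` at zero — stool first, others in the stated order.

stool();
translate([58, 3, 436]) open_box();
translate([70, 14, 578]) open_box_2();
translate([76, 20, 848]) open_box_3();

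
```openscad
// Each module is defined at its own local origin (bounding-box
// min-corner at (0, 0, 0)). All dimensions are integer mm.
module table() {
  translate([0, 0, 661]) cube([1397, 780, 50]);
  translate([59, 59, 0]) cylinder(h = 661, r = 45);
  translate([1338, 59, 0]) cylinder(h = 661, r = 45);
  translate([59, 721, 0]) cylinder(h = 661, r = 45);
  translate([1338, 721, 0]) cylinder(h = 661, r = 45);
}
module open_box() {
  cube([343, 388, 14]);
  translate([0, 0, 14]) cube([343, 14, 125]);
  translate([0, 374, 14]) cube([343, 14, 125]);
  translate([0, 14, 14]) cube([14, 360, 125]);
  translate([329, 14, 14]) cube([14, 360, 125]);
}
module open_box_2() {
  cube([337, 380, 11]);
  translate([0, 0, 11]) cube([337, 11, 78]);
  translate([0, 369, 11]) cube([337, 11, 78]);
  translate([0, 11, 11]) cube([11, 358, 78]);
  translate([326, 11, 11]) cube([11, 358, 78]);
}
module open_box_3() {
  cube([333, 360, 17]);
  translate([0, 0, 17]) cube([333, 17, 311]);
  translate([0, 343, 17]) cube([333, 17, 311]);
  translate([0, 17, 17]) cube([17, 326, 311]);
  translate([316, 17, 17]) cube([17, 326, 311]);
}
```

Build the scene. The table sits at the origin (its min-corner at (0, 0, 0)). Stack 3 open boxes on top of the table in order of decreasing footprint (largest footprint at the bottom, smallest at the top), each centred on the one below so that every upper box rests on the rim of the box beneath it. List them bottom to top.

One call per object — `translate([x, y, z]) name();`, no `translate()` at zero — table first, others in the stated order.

table();
translate([527, 196, 711]) open_box();
translate([530, 200, 850]) open_box_2();
translate([532, 210, 939]) open_box_3();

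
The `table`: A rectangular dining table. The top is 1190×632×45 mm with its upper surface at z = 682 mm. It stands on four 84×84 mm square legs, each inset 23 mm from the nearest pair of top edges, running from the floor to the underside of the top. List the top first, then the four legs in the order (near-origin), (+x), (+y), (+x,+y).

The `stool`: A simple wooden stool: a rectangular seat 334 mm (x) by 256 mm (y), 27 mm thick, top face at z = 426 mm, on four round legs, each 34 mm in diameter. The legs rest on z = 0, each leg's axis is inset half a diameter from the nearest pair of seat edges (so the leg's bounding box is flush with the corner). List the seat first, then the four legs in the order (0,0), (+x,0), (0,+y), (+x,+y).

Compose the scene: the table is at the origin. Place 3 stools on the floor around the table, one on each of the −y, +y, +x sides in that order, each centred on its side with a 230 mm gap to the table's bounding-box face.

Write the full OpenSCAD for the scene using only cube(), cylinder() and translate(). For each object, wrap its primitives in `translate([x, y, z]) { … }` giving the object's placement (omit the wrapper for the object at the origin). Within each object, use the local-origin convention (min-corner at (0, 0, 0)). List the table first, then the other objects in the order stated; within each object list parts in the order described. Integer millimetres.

translate([0, 0, 637]) cube([1190, 632, 45]);
translate([23, 23, 0]) cube([84, 84, 637]);
translate([1083, 23, 0]) cube([84, 84, 637]);
translate([23, 525, 0]) cube([84, 84, 637]);
translate([1083, 525, 0]) cube([84, 84, 637]);
translate([428, -486, 0]) {
  translate([0, 0, 399]) cube([334, 256, 27]);
  translate([17, 17, 0]) cylinder(h = 399, r = 17);
  translate([317, 17, 0]) cylinder(h = 399, r = 17);
  translate([17, 239, 0]) cylinder(h = 399, r = 17);
  translate([317, 239, 0]) cylinder(h = 399, r = 17);
}
translate([428, 862, 0]) {
  translate([0, 0, 399]) cube([334, 256, 27]);
  translate([17, 17, 0]) cylinder(h = 399, r = 17);
  translate([317, 17, 0]) cylinder(h = 399, r = 17);
  translate([17, 239, 0]) cylinder(h = 399, r = 17);
  translate([317, 239, 0]) cylinder(h = 399, r = 17);
}
translate([1420, 188, 0]) {
  translate([0, 0, 399]) cube([334, 256, 27]);
  translate([17, 17, 0]) cylinder(h = 399, r = 17);
  translate([317, 17, 0]) cylinder(h = 399, r = 17);
  translate([17, 239, 0]) cylinder(h = 399, r = 17);
  translate([317, 239, 0]) cylinder(h = 399, r = 17);
}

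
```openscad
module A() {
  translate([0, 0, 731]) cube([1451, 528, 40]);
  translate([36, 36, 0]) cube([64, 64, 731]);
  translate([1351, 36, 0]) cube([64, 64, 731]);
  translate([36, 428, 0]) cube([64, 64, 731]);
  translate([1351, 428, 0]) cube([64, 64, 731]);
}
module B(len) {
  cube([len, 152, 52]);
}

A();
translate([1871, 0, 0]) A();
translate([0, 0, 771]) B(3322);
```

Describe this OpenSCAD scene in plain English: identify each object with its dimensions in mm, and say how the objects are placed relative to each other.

A is a table with a 1451×528 mm rectangular top, 40 mm thick, top surface at z = 771 mm, supported by four 64×64 mm square legs, each inset 36 mm from the nearest pair of top edges, running from the floor.

B is a rectangular beam 3322 mm long (x), 152 mm deep (y), 52 mm thick (z).

The beam spans the tops of two tables placed 420 mm apart, resting at z = 771 mm.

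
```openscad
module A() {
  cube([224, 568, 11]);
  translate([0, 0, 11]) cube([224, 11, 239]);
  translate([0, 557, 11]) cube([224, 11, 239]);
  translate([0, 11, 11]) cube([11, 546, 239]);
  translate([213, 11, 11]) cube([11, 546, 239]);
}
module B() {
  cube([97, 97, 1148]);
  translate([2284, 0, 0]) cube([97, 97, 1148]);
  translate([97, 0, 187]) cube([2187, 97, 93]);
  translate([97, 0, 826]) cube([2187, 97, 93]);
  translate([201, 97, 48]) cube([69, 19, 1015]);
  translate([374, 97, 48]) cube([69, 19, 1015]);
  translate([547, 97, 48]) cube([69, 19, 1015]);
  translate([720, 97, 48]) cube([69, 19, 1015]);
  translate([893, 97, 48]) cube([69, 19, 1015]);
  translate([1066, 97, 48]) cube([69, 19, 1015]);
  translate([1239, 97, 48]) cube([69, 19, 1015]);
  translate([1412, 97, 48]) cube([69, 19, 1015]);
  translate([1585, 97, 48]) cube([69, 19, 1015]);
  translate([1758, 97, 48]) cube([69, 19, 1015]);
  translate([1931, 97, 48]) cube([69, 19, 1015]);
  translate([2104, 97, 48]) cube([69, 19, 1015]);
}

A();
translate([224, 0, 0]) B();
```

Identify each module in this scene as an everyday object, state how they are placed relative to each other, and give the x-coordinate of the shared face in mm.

The open box's +x face and the fence section's −x face are both at x = 224 mm.

A is an open box. B is a fence section. The fence section is against the open box's +x side, with their −y faces flush. The x-coordinate of the shared face is 224 mm.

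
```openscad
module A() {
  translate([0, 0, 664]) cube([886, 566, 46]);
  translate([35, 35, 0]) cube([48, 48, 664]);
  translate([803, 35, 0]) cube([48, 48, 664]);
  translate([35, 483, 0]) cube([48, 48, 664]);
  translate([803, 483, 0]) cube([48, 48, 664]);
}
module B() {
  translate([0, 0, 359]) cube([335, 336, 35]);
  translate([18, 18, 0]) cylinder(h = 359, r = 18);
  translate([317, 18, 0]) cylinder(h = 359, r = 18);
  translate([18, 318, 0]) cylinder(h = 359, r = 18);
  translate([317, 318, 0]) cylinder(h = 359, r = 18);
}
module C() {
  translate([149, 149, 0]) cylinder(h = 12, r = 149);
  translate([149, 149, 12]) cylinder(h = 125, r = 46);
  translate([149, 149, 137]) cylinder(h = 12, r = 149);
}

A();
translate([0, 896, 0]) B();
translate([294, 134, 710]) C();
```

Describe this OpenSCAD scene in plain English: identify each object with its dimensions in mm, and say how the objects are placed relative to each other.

A is a table: top 886 mm (x) × 566 mm (y), 46 mm thick, upper face at z = 710 mm, on four 48×48 mm square legs, each inset 35 mm from the nearest pair of top edges, running from z = 0 to the bottom of the top.

B is a four-legged stool. The seat is a 335×336×35 mm slab whose top surface is at z = 394 mm; four round legs, each 36 mm in diameter, run from the floor (z = 0) to the underside of the seat, each leg's axis is inset half a diameter from the nearest pair of seat edges (so the leg's bounding box is flush with the corner).

C is a spool: two coaxial disc flanges of radius 149 mm and thickness 12 mm, joined by a core cylinder of radius 46 mm and height 125 mm. The lower flange rests on z = 0 and the three cylinders share a vertical axis.

The stool is on the floor beside the table on its +y side. The spool is on top of the table, centred.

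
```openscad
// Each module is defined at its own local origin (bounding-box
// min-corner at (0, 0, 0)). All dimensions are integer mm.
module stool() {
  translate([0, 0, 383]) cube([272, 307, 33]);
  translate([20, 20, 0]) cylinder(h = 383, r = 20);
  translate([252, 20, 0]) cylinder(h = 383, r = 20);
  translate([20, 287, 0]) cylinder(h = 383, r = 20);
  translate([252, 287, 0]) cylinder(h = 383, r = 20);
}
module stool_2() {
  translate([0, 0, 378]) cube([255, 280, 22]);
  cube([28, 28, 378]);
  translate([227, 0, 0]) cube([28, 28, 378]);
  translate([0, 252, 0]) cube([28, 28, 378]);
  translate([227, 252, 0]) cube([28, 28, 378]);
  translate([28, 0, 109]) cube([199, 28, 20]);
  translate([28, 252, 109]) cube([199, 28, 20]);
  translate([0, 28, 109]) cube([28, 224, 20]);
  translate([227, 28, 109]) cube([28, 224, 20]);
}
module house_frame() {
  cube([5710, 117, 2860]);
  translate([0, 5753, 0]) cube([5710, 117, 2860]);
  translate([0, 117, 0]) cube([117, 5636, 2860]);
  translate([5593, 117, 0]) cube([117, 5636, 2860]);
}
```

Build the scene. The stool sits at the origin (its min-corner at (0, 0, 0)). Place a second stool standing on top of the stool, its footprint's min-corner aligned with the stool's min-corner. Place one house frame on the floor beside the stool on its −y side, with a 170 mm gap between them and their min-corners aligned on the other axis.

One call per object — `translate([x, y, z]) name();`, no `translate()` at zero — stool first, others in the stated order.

stool();
translate([0, 0, 416]) stool_2();
translate([0, -6040, 0]) house_frame();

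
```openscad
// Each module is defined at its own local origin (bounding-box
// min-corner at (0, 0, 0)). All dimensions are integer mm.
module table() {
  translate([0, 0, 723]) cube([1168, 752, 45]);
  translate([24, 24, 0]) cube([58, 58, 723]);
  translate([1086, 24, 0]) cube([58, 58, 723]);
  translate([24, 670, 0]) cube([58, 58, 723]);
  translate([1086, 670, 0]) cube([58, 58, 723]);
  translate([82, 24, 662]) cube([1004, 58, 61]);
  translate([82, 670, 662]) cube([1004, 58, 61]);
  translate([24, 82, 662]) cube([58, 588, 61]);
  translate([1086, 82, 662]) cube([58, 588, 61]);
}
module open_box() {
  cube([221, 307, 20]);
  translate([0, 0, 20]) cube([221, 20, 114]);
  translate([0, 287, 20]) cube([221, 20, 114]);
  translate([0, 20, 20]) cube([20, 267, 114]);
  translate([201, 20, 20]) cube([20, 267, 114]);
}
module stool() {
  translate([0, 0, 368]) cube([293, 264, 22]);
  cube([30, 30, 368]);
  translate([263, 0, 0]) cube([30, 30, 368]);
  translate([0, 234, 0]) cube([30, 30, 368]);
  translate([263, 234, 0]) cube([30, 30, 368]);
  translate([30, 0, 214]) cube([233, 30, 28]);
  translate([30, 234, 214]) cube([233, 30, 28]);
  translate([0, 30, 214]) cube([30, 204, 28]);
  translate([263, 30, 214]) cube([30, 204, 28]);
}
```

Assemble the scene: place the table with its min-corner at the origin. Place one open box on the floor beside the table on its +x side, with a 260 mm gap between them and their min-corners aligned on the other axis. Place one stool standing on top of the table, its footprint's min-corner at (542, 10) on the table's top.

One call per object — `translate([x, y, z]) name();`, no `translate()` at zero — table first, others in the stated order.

table();
translate([1428, 0, 0]) open_box();
translate([542, 10, 768]) stool();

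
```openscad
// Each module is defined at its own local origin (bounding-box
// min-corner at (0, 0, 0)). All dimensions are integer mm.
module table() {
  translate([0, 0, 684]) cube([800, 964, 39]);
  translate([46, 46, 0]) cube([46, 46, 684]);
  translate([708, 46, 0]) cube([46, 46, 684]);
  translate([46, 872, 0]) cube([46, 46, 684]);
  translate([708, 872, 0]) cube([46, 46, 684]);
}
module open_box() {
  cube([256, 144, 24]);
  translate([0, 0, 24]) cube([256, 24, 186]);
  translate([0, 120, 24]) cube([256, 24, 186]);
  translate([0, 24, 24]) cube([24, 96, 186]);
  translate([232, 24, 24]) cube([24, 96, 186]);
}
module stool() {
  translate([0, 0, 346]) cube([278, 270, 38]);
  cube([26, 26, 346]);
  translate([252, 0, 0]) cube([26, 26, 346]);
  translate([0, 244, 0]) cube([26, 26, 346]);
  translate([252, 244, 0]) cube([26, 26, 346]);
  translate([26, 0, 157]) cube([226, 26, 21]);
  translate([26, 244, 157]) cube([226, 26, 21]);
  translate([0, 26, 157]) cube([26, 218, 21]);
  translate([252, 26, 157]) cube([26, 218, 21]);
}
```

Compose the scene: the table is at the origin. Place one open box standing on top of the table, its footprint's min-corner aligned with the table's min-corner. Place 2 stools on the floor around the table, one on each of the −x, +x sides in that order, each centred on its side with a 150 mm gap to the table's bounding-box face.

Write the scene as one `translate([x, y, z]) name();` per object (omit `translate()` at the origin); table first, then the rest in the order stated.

table();
translate([0, 0, 723]) open_box();
translate([-428, 347, 0]) stool();
translate([950, 347, 0]) stool();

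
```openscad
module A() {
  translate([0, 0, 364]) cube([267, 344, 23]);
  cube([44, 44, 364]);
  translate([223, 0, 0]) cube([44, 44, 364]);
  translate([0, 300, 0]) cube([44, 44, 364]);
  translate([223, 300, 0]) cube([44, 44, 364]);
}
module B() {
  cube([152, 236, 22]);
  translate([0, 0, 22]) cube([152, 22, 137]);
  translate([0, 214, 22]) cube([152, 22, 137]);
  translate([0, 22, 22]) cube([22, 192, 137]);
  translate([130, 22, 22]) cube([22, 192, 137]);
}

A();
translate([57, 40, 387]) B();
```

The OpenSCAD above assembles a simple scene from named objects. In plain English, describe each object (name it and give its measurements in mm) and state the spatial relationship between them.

A is a simple wooden stool: a rectangular seat 267 mm (x) by 344 mm (y), 23 mm thick, top face at z = 387 mm, on four square legs, each 44×44 mm in cross-section. The legs rest on z = 0, each flush with a corner of the seat.

B is an open-topped rectangular box: outside dimensions 152×236×159 mm, with a uniform wall and base thickness of 22 mm. The base is a full 152×236 slab on the floor; four walls sit on top of the base. The front and back walls (the −y and +y sides) span the full width; the two side walls fit between them.

The open box is on top of the stool.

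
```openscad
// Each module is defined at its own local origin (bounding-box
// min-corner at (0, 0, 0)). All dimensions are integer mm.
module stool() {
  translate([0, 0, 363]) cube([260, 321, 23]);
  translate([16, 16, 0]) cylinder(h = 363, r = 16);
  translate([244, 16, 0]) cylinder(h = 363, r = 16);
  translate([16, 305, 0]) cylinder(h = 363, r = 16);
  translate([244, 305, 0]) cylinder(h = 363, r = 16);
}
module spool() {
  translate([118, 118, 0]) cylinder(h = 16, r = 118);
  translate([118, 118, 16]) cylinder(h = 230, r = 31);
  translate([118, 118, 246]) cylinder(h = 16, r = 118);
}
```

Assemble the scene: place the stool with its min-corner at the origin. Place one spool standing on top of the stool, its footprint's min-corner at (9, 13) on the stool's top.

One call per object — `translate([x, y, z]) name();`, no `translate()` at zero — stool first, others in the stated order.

stool();
translate([9, 13, 386]) spool();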